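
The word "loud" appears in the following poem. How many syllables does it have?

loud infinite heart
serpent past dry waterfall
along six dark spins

1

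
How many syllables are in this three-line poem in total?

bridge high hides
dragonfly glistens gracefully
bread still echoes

Line 1: bridge(1) + high(1) + hides(1) = 3
Line 2: dragonfly(3) + glistens(2) + gracefully(3) = 8
Line 3: bread(1) + still(1) + echoes(2) = 4
Total: 3 + 8 + 4 = 15

15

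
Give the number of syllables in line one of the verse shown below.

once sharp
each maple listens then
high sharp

2

Line one: once (1), sharp (1) → 2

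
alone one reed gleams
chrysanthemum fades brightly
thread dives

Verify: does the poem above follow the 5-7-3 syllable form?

No

Line 1: "alone one reed gleams": 2+1+1+1 = 5 ✓
Line 2: "chrysanthemum fades brightly": 4+1+2 = 7 ✓
Line 3: "thread dives": 1+1 = 2 (expected 3)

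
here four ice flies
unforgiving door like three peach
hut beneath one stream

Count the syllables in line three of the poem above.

5

Line three: hut (1), beneath (2), one (1), stream (1) → 5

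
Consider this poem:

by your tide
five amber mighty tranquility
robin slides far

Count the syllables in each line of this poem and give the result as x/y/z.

3/9/4

Line 1: by(1) + your(1) + tide(1) = 3
Line 2: five(1) + amber(2) + mighty(2) + tranquility(4) = 9
Line 3: robin(2) + slides(1) + far(1) = 4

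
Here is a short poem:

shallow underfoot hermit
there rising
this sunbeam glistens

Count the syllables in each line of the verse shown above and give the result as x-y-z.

7-3-5

Line 1: shallow (2), underfoot (3), hermit (2) → 7
Line 2: there (1), rising (2) → 3
Line 3: this (1), sunbeam (2), glistens (2) → 5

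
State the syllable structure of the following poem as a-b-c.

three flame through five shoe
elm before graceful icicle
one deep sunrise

5-8-4

Line 1: "three flame through five shoe": 1+1+1+1+1 = 5
Line 2: "elm before graceful icicle": 1+2+2+3 = 8
Line 3: "one deep sunrise": 1+1+2 = 4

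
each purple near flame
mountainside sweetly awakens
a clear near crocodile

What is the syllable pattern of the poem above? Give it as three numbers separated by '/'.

Line 1: each (1), purple (2), near (1), flame (1) → 5
Line 2: mountainside (3), sweetly (2), awakens (3) → 8
Line 3: a (1), clear (1), near (1), crocodile (3) → 6

5/8/6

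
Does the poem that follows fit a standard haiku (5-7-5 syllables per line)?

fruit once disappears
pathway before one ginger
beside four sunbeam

Yes

Line 1: fruit (1), once (1), disappears (3) → 5 ✓
Line 2: pathway (2), before (2), one (1), ginger (2) → 7 ✓
Line 3: beside (2), four (1), sunbeam (2) → 5 ✓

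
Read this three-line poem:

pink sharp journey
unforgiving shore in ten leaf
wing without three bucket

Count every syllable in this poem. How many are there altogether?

18

Line 1: "pink sharp journey": 1+1+2 = 4
Line 2: "unforgiving shore in ten leaf": 4+1+1+1+1 = 8
Line 3: "wing without three bucket": 1+2+1+2 = 6
Total: 4 + 8 + 6 = 18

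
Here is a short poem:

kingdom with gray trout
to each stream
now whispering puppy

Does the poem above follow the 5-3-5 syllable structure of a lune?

Line 1: "kingdom with gray trout": 2+1+1+1 = 5 ✓
Line 2: "to each stream": 1+1+1 = 3 ✓
Line 3: "now whispering puppy": 1+3+2 = 6 (expected 5)

No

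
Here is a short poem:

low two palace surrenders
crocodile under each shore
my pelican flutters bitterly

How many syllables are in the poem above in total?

23

Line 1: low(1) + two(1) + palace(2) + surrenders(3) = 7
Line 2: crocodile(3) + under(2) + each(1) + shore(1) = 7
Line 3: my(1) + pelican(3) + flutters(2) + bitterly(3) = 9
Total: 7 + 7 + 9 = 23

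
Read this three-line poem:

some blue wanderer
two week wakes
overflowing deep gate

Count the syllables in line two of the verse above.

3

Line two: two (1), week (1), wakes (1) → 3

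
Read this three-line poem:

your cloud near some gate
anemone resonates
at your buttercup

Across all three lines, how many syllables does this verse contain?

17

Line 1: your (1), cloud (1), near (1), some (1), gate (1) → 5
Line 2: anemone (4), resonates (3) → 7
Line 3: at (1), your (1), buttercup (3) → 5
Total: 5 + 7 + 5 = 17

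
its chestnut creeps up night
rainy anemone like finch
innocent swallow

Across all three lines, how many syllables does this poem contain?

Line 1: its (1), chestnut (2), creeps (1), up (1), night (1) → 6
Line 2: rainy (2), anemone (4), like (1), finch (1) → 8
Line 3: innocent (3), swallow (2) → 5
Total: 6 + 8 + 5 = 19

19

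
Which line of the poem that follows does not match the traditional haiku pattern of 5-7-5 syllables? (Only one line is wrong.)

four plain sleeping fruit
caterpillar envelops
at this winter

The third line

Line 1: four(1) + plain(1) + sleeping(2) + fruit(1) = 5 ✓
Line 2: caterpillar(4) + envelops(3) = 7 ✓
Line 3: at(1) + this(1) + winter(2) = 4 (expected 5)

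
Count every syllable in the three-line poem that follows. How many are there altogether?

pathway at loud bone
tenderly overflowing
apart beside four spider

19

Line 1: pathway (2), at (1), loud (1), bone (1) → 5
Line 2: tenderly (3), overflowing (4) → 7
Line 3: apart (2), beside (2), four (1), spider (2) → 7
Total: 5 + 7 + 7 = 19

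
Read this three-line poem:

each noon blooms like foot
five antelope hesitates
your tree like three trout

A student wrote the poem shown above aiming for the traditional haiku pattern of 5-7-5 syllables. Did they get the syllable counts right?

Line 1: each(1) + noon(1) + blooms(1) + like(1) + foot(1) = 5 ✓
Line 2: five(1) + antelope(3) + hesitates(3) = 7 ✓
Line 3: your(1) + tree(1) + like(1) + three(1) + trout(1) = 5 ✓

Yes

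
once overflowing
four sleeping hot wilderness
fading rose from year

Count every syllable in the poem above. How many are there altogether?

17

Line 1: "once overflowing": 1+4 = 5
Line 2: "four sleeping hot wilderness": 1+2+1+3 = 7
Line 3: "fading rose from year": 2+1+1+1 = 5
Total: 5 + 7 + 5 = 17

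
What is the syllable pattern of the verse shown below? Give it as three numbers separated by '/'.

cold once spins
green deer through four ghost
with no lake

Line 1: "cold once spins": 1+1+1 = 3
Line 2: "green deer through four ghost": 1+1+1+1+1 = 5
Line 3: "with no lake": 1+1+1 = 3

3/5/3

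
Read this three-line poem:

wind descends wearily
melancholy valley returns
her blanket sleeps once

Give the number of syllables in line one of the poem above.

Line one: "wind descends wearily": 1+2+3 = 6

6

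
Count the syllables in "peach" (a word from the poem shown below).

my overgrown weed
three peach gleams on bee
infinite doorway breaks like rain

1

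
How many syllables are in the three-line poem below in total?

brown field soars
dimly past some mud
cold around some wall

Line 1: brown(1) + field(1) + soars(1) = 3
Line 2: dimly(2) + past(1) + some(1) + mud(1) = 5
Line 3: cold(1) + around(2) + some(1) + wall(1) = 5
Total: 3 + 5 + 5 = 13

13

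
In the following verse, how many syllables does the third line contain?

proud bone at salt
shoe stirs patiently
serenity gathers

6

The third line: "serenity gathers": 4+2 = 6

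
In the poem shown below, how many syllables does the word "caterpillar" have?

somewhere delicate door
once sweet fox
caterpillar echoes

4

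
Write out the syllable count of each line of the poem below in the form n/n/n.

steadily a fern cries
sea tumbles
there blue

6/3/2

Line 1: steadily (3), a (1), fern (1), cries (1) → 6
Line 2: sea (1), tumbles (2) → 3
Line 3: there (1), blue (1) → 2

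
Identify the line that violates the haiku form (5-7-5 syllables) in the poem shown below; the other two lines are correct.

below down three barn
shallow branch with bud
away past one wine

Line 2

Line 1: "below down three barn": 2+1+1+1 = 5 ✓
Line 2: "shallow branch with bud": 2+1+1+1 = 5 (expected 7)
Line 3: "away past one wine": 2+1+1+1 = 5 ✓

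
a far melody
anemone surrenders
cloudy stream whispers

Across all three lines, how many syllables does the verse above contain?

17

Line 1: a (1), far (1), melody (3) → 5
Line 2: anemone (4), surrenders (3) → 7
Line 3: cloudy (2), stream (1), whispers (2) → 5
Total: 5 + 7 + 5 = 17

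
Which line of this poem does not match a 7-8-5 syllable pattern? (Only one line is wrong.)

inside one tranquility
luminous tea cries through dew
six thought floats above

Line 1: "inside one tranquility": 2+1+4 = 7 ✓
Line 2: "luminous tea cries through dew": 3+1+1+1+1 = 7 (expected 8)
Line 3: "six thought floats above": 1+1+1+2 = 5 ✓

Line 2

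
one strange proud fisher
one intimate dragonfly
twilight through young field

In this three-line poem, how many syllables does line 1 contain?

Line 1: "one strange proud fisher": 1+1+1+2 = 5

5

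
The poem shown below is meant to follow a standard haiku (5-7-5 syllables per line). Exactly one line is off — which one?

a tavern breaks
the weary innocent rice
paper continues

Line 1: a(1) + tavern(2) + breaks(1) = 4 (expected 5)
Line 2: the(1) + weary(2) + innocent(3) + rice(1) = 7 ✓
Line 3: paper(2) + continues(3) = 5 ✓

Line 1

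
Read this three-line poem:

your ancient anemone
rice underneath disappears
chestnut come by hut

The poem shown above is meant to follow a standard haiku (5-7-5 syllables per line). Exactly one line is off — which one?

Line 1

Line 1: "your ancient anemone": 1+2+4 = 7 (expected 5)
Line 2: "rice underneath disappears": 1+3+3 = 7 ✓
Line 3: "chestnut come by hut": 2+1+1+1 = 5 ✓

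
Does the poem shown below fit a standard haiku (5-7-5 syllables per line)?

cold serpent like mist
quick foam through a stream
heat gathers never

No

Line 1: "cold serpent like mist": 1+2+1+1 = 5 ✓
Line 2: "quick foam through a stream": 1+1+1+1+1 = 5 (expected 7)
Line 3: "heat gathers never": 1+2+2 = 5 ✓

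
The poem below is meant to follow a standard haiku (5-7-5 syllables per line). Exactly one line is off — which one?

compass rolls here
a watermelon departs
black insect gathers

The first line

Line 1: "compass rolls here": 2+1+1 = 4 (expected 5)
Line 2: "a watermelon departs": 1+4+2 = 7 ✓
Line 3: "black insect gathers": 1+2+2 = 5 ✓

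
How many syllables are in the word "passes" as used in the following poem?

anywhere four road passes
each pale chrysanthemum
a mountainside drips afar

2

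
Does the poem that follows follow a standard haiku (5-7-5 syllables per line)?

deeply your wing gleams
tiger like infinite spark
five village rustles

Yes

Line 1: "deeply your wing gleams": 2+1+1+1 = 5 ✓
Line 2: "tiger like infinite spark": 2+1+3+1 = 7 ✓
Line 3: "five village rustles": 1+2+2 = 5 ✓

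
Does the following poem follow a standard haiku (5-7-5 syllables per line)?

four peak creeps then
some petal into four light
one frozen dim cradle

Line 1: four(1) + peak(1) + creeps(1) + then(1) = 4 (expected 5)
Line 2: some(1) + petal(2) + into(2) + four(1) + light(1) = 7 ✓
Line 3: one(1) + frozen(2) + dim(1) + cradle(2) = 6 (expected 5)

No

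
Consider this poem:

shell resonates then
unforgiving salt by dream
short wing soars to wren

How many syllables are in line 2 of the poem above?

7

Line 2: "unforgiving salt by dream": 4+1+1+1 = 7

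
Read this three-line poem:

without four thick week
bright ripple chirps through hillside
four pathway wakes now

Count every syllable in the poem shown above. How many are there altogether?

Line 1: without(2) + four(1) + thick(1) + week(1) = 5
Line 2: bright(1) + ripple(2) + chirps(1) + through(1) + hillside(2) = 7
Line 3: four(1) + pathway(2) + wakes(1) + now(1) = 5
Total: 5 + 7 + 5 = 17

17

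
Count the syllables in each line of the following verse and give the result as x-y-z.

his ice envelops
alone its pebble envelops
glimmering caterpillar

5-8-7

Line 1: "his ice envelops": 1+1+3 = 5
Line 2: "alone its pebble envelops": 2+1+2+3 = 8
Line 3: "glimmering caterpillar": 3+4 = 7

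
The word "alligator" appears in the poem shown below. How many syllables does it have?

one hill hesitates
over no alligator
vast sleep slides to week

4

"alligator" has 4 syllables.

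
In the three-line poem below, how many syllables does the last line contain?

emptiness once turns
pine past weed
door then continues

The last line: "door then continues": 1+1+3 = 5

5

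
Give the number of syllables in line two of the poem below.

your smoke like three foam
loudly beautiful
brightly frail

Line two: "loudly beautiful": 2+3 = 5

5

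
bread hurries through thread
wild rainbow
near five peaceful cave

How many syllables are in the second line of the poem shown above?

3

The second line: wild (1), rainbow (2) → 3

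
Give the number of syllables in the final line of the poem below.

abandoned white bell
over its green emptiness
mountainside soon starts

5

The final line: "mountainside soon starts": 3+1+1 = 5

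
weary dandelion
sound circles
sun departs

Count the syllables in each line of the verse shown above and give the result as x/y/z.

6/3/3

Line 1: weary(2) + dandelion(4) = 6
Line 2: sound(1) + circles(2) = 3
Line 3: sun(1) + departs(2) = 3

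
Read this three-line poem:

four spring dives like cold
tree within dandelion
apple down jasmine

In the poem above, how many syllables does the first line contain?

5

The first line: four (1), spring (1), dives (1), like (1), cold (1) → 5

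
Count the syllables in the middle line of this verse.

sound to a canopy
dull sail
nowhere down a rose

The middle line: "dull sail": 1+1 = 2

2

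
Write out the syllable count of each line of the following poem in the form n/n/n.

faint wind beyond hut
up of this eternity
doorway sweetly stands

Line 1: "faint wind beyond hut": 1+1+2+1 = 5
Line 2: "up of this eternity": 1+1+1+4 = 7
Line 3: "doorway sweetly stands": 2+2+1 = 5

5/7/5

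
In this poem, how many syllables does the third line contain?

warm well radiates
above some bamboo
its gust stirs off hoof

The third line: its(1) + gust(1) + stirs(1) + off(1) + hoof(1) = 5

5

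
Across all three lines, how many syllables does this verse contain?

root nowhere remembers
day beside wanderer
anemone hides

Line 1: root(1) + nowhere(2) + remembers(3) = 6
Line 2: day(1) + beside(2) + wanderer(3) = 6
Line 3: anemone(4) + hides(1) = 5
Total: 6 + 6 + 5 = 17

17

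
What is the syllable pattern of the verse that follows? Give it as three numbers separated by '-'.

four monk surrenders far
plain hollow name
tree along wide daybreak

Line 1: "four monk surrenders far": 1+1+3+1 = 6
Line 2: "plain hollow name": 1+2+1 = 4
Line 3: "tree along wide daybreak": 1+2+1+2 = 6

6-4-6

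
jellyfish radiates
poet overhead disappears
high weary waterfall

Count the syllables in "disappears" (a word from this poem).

"disappears" has 3 syllables.

3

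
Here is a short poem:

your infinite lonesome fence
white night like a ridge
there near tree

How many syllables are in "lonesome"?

2

"lonesome" has 2 syllables.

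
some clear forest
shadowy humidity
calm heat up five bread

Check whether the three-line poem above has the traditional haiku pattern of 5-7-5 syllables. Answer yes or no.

Line 1: some (1), clear (1), forest (2) → 4 (expected 5)
Line 2: shadowy (3), humidity (4) → 7 ✓
Line 3: calm (1), heat (1), up (1), five (1), bread (1) → 5 ✓

No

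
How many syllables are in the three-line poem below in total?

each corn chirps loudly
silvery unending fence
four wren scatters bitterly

Line 1: "each corn chirps loudly": 1+1+1+2 = 5
Line 2: "silvery unending fence": 3+3+1 = 7
Line 3: "four wren scatters bitterly": 1+1+2+3 = 7
Total: 5 + 7 + 7 = 19

19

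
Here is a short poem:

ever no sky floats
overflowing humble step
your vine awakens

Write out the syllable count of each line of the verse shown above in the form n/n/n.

5/7/5

Line 1: ever(2) + no(1) + sky(1) + floats(1) = 5
Line 2: overflowing(4) + humble(2) + step(1) = 7
Line 3: your(1) + vine(1) + awakens(3) = 5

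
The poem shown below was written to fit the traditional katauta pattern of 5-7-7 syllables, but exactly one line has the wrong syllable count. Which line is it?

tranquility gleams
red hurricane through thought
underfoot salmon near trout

Line 1: tranquility(4) + gleams(1) = 5 ✓
Line 2: red(1) + hurricane(3) + through(1) + thought(1) = 6 (expected 7)
Line 3: underfoot(3) + salmon(2) + near(1) + trout(1) = 7 ✓

The second line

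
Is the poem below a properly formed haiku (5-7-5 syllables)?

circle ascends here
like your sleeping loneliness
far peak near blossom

Yes

Line 1: "circle ascends here": 2+2+1 = 5 ✓
Line 2: "like your sleeping loneliness": 1+1+2+3 = 7 ✓
Line 3: "far peak near blossom": 1+1+1+2 = 5 ✓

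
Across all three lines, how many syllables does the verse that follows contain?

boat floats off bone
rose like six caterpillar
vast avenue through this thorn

Line 1: boat(1) + floats(1) + off(1) + bone(1) = 4
Line 2: rose(1) + like(1) + six(1) + caterpillar(4) = 7
Line 3: vast(1) + avenue(3) + through(1) + this(1) + thorn(1) = 7
Total: 4 + 7 + 7 = 18

18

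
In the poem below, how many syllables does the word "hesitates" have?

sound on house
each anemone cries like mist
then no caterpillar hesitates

3

"hesitates" has 3 syllables.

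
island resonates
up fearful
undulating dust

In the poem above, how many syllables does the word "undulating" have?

4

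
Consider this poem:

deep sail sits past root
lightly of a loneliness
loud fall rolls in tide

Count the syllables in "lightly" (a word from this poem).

2

"lightly" has 2 syllables.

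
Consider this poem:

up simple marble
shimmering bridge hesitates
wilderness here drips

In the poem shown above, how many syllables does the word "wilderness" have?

3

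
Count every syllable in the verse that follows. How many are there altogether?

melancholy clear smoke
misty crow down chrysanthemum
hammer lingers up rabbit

Line 1: melancholy (4), clear (1), smoke (1) → 6
Line 2: misty (2), crow (1), down (1), chrysanthemum (4) → 8
Line 3: hammer (2), lingers (2), up (1), rabbit (2) → 7
Total: 6 + 8 + 7 = 21

21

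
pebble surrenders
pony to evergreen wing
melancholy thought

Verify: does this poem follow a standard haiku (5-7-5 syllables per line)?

Yes

Line 1: pebble(2) + surrenders(3) = 5 ✓
Line 2: pony(2) + to(1) + evergreen(3) + wing(1) = 7 ✓
Line 3: melancholy(4) + thought(1) = 5 ✓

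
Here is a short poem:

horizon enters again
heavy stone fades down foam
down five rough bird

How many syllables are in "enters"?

2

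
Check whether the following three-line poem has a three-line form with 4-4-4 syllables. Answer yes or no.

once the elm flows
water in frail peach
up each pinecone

No

Line 1: once(1) + the(1) + elm(1) + flows(1) = 4 ✓
Line 2: water(2) + in(1) + frail(1) + peach(1) = 5 (expected 4)
Line 3: up(1) + each(1) + pinecone(2) = 4 ✓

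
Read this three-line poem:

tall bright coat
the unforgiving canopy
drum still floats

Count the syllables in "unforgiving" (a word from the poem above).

4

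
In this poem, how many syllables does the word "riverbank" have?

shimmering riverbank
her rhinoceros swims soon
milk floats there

3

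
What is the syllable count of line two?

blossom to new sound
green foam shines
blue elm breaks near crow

3

Line two: "green foam shines": 1+1+1 = 3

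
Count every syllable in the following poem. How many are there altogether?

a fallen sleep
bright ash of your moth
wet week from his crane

Line 1: "a fallen sleep": 1+2+1 = 4
Line 2: "bright ash of your moth": 1+1+1+1+1 = 5
Line 3: "wet week from his crane": 1+1+1+1+1 = 5
Total: 4 + 5 + 5 = 14

14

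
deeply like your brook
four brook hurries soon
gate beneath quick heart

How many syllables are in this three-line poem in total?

15

Line 1: "deeply like your brook": 2+1+1+1 = 5
Line 2: "four brook hurries soon": 1+1+2+1 = 5
Line 3: "gate beneath quick heart": 1+2+1+1 = 5
Total: 5 + 5 + 5 = 15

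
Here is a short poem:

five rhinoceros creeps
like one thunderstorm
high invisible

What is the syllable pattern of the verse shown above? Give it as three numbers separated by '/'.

Line 1: "five rhinoceros creeps": 1+4+1 = 6
Line 2: "like one thunderstorm": 1+1+3 = 5
Line 3: "high invisible": 1+4 = 5

6/5/5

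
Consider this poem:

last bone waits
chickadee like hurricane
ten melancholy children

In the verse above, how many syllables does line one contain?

Line one: last (1), bone (1), waits (1) → 3

3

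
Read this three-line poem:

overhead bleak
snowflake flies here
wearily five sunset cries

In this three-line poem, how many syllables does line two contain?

Line two: "snowflake flies here": 2+1+1 = 4

4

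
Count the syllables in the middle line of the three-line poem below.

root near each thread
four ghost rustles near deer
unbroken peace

6

The middle line: four (1), ghost (1), rustles (2), near (1), deer (1) → 6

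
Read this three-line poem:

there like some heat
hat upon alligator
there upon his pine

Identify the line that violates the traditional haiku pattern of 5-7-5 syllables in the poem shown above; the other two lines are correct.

Line 1: there (1), like (1), some (1), heat (1) → 4 (expected 5)
Line 2: hat (1), upon (2), alligator (4) → 7 ✓
Line 3: there (1), upon (2), his (1), pine (1) → 5 ✓

Line 1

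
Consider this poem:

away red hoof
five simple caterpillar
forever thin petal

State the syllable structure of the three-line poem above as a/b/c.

Line 1: "away red hoof": 2+1+1 = 4
Line 2: "five simple caterpillar": 1+2+4 = 7
Line 3: "forever thin petal": 3+1+2 = 6

4/7/6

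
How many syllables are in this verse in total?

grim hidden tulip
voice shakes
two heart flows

10

Line 1: grim (1), hidden (2), tulip (2) → 5
Line 2: voice (1), shakes (1) → 2
Line 3: two (1), heart (1), flows (1) → 3
Total: 5 + 2 + 3 = 10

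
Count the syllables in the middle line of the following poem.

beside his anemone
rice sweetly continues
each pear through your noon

The middle line: rice(1) + sweetly(2) + continues(3) = 6

6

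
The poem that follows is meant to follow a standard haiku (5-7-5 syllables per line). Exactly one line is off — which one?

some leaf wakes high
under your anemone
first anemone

The first line

Line 1: "some leaf wakes high": 1+1+1+1 = 4 (expected 5)
Line 2: "under your anemone": 2+1+4 = 7 ✓
Line 3: "first anemone": 1+4 = 5 ✓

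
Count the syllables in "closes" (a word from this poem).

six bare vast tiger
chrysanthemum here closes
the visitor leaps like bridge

2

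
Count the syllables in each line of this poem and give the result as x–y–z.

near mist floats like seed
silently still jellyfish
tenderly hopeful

Line 1: "near mist floats like seed": 1+1+1+1+1 = 5
Line 2: "silently still jellyfish": 3+1+3 = 7
Line 3: "tenderly hopeful": 3+2 = 5

5–7–5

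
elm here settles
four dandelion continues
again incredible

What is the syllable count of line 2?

Line 2: four (1), dandelion (4), continues (3) → 8

8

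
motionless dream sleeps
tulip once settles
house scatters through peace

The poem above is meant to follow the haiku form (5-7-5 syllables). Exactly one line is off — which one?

The second line

Line 1: motionless (3), dream (1), sleeps (1) → 5 ✓
Line 2: tulip (2), once (1), settles (2) → 5 (expected 7)
Line 3: house (1), scatters (2), through (1), peace (1) → 5 ✓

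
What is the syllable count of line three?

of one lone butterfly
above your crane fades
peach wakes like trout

4

Line three: peach (1), wakes (1), like (1), trout (1) → 4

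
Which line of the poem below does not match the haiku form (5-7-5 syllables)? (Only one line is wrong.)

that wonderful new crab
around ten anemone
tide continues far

Line 1

Line 1: that(1) + wonderful(3) + new(1) + crab(1) = 6 (expected 5)
Line 2: around(2) + ten(1) + anemone(4) = 7 ✓
Line 3: tide(1) + continues(3) + far(1) = 5 ✓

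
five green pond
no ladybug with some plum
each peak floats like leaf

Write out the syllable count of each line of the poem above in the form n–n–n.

Line 1: five(1) + green(1) + pond(1) = 3
Line 2: no(1) + ladybug(3) + with(1) + some(1) + plum(1) = 7
Line 3: each(1) + peak(1) + floats(1) + like(1) + leaf(1) = 5

3–7–5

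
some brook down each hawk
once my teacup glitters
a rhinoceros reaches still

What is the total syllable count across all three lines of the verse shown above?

19

Line 1: some(1) + brook(1) + down(1) + each(1) + hawk(1) = 5
Line 2: once(1) + my(1) + teacup(2) + glitters(2) = 6
Line 3: a(1) + rhinoceros(4) + reaches(2) + still(1) = 8
Total: 5 + 6 + 8 = 19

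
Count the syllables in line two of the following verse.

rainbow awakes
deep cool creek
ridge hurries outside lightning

3

Line two: "deep cool creek": 1+1+1 = 3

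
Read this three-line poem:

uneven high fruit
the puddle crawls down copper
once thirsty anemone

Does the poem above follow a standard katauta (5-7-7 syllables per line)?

Line 1: "uneven high fruit": 3+1+1 = 5 ✓
Line 2: "the puddle crawls down copper": 1+2+1+1+2 = 7 ✓
Line 3: "once thirsty anemone": 1+2+4 = 7 ✓

Yes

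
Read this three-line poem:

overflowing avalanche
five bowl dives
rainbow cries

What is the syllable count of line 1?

7

Line 1: "overflowing avalanche": 4+3 = 7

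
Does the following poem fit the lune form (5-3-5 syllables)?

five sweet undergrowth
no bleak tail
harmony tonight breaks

Line 1: five (1), sweet (1), undergrowth (3) → 5 ✓
Line 2: no (1), bleak (1), tail (1) → 3 ✓
Line 3: harmony (3), tonight (2), breaks (1) → 6 (expected 5)

No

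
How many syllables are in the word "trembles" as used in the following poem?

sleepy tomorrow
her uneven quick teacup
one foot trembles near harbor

2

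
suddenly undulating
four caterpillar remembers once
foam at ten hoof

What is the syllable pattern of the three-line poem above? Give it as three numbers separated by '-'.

Line 1: suddenly(3) + undulating(4) = 7
Line 2: four(1) + caterpillar(4) + remembers(3) + once(1) = 9
Line 3: foam(1) + at(1) + ten(1) + hoof(1) = 4

7-9-4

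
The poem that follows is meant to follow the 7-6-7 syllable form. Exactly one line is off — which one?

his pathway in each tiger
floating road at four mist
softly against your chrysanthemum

The third line

Line 1: "his pathway in each tiger": 1+2+1+1+2 = 7 ✓
Line 2: "floating road at four mist": 2+1+1+1+1 = 6 ✓
Line 3: "softly against your chrysanthemum": 2+2+1+4 = 9 (expected 7)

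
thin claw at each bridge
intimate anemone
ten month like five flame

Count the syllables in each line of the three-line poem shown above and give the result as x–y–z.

Line 1: "thin claw at each bridge": 1+1+1+1+1 = 5
Line 2: "intimate anemone": 3+4 = 7
Line 3: "ten month like five flame": 1+1+1+1+1 = 5

5–7–5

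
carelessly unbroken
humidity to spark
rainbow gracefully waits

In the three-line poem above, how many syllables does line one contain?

6

Line one: carelessly (3), unbroken (3) → 6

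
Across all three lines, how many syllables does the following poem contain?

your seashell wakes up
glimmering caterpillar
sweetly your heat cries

Line 1: your (1), seashell (2), wakes (1), up (1) → 5
Line 2: glimmering (3), caterpillar (4) → 7
Line 3: sweetly (2), your (1), heat (1), cries (1) → 5
Total: 5 + 7 + 5 = 17

17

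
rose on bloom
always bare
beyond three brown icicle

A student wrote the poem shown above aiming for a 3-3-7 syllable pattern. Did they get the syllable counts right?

Line 1: "rose on bloom": 1+1+1 = 3 ✓
Line 2: "always bare": 2+1 = 3 ✓
Line 3: "beyond three brown icicle": 2+1+1+3 = 7 ✓

Yes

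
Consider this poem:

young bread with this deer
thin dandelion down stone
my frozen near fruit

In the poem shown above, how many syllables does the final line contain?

5

The final line: my (1), frozen (2), near (1), fruit (1) → 5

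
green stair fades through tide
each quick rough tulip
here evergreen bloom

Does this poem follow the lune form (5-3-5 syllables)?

No

Line 1: green (1), stair (1), fades (1), through (1), tide (1) → 5 ✓
Line 2: each (1), quick (1), rough (1), tulip (2) → 5 (expected 3)
Line 3: here (1), evergreen (3), bloom (1) → 5 ✓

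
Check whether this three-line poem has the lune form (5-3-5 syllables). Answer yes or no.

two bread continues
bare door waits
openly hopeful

Line 1: "two bread continues": 1+1+3 = 5 ✓
Line 2: "bare door waits": 1+1+1 = 3 ✓
Line 3: "openly hopeful": 3+2 = 5 ✓

Yes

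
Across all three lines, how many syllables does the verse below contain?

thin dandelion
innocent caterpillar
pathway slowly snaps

17

Line 1: "thin dandelion": 1+4 = 5
Line 2: "innocent caterpillar": 3+4 = 7
Line 3: "pathway slowly snaps": 2+2+1 = 5
Total: 5 + 7 + 5 = 17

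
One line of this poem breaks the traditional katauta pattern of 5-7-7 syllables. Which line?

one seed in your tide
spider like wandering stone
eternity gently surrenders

Line 1: one(1) + seed(1) + in(1) + your(1) + tide(1) = 5 ✓
Line 2: spider(2) + like(1) + wandering(3) + stone(1) = 7 ✓
Line 3: eternity(4) + gently(2) + surrenders(3) = 9 (expected 7)

The third line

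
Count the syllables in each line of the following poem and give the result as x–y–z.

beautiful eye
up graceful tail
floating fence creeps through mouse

4–4–6

Line 1: beautiful(3) + eye(1) = 4
Line 2: up(1) + graceful(2) + tail(1) = 4
Line 3: floating(2) + fence(1) + creeps(1) + through(1) + mouse(1) = 6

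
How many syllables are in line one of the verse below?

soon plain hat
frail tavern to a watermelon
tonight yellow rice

3

Line one: soon(1) + plain(1) + hat(1) = 3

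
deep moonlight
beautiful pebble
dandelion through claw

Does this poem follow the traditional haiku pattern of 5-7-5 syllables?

No

Line 1: deep(1) + moonlight(2) = 3 (expected 5)
Line 2: beautiful(3) + pebble(2) = 5 (expected 7)
Line 3: dandelion(4) + through(1) + claw(1) = 6 (expected 5)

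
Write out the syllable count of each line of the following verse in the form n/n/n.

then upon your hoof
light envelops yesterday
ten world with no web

5/7/5

Line 1: then (1), upon (2), your (1), hoof (1) → 5
Line 2: light (1), envelops (3), yesterday (3) → 7
Line 3: ten (1), world (1), with (1), no (1), web (1) → 5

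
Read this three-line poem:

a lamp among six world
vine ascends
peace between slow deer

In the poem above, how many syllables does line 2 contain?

Line 2: "vine ascends": 1+2 = 3

3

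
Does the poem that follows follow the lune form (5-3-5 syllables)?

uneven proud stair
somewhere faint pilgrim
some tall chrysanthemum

No

Line 1: uneven(3) + proud(1) + stair(1) = 5 ✓
Line 2: somewhere(2) + faint(1) + pilgrim(2) = 5 (expected 3)
Line 3: some(1) + tall(1) + chrysanthemum(4) = 6 (expected 5)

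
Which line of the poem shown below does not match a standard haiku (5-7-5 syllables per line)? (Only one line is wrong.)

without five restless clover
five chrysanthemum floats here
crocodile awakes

Line 1: without (2), five (1), restless (2), clover (2) → 7 (expected 5)
Line 2: five (1), chrysanthemum (4), floats (1), here (1) → 7 ✓
Line 3: crocodile (3), awakes (2) → 5 ✓

The first line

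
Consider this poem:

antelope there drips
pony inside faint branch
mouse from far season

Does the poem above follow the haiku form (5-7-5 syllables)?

No

Line 1: antelope (3), there (1), drips (1) → 5 ✓
Line 2: pony (2), inside (2), faint (1), branch (1) → 6 (expected 7)
Line 3: mouse (1), from (1), far (1), season (2) → 5 ✓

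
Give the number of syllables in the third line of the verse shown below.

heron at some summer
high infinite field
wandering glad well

The third line: wandering(3) + glad(1) + well(1) = 5

5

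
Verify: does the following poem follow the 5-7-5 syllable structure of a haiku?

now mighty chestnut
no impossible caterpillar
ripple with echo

Line 1: now(1) + mighty(2) + chestnut(2) = 5 ✓
Line 2: no(1) + impossible(4) + caterpillar(4) = 9 (expected 7)
Line 3: ripple(2) + with(1) + echo(2) = 5 ✓

No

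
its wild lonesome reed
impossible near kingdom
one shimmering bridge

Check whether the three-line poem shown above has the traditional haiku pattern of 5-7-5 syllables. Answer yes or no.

Line 1: its(1) + wild(1) + lonesome(2) + reed(1) = 5 ✓
Line 2: impossible(4) + near(1) + kingdom(2) = 7 ✓
Line 3: one(1) + shimmering(3) + bridge(1) = 5 ✓

Yes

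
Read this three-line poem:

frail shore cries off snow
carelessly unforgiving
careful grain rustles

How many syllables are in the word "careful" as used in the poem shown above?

2

"careful" has 2 syllables.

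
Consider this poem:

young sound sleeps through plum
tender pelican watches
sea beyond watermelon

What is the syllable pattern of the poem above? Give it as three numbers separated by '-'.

5-7-7

Line 1: "young sound sleeps through plum": 1+1+1+1+1 = 5
Line 2: "tender pelican watches": 2+3+2 = 7
Line 3: "sea beyond watermelon": 1+2+4 = 7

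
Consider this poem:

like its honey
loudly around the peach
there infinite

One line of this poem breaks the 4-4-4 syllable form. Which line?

Line 1: like(1) + its(1) + honey(2) = 4 ✓
Line 2: loudly(2) + around(2) + the(1) + peach(1) = 6 (expected 4)
Line 3: there(1) + infinite(3) = 4 ✓

Line 2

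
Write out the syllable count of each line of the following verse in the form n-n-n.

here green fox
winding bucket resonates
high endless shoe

3-7-4

Line 1: here(1) + green(1) + fox(1) = 3
Line 2: winding(2) + bucket(2) + resonates(3) = 7
Line 3: high(1) + endless(2) + shoe(1) = 4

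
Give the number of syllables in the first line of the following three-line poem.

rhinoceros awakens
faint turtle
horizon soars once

7

The first line: rhinoceros (4), awakens (3) → 7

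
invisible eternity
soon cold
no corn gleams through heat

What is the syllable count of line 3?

Line 3: "no corn gleams through heat": 1+1+1+1+1 = 5

5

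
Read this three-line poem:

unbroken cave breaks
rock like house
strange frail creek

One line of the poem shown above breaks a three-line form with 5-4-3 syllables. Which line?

Line 2

Line 1: "unbroken cave breaks": 3+1+1 = 5 ✓
Line 2: "rock like house": 1+1+1 = 3 (expected 4)
Line 3: "strange frail creek": 1+1+1 = 3 ✓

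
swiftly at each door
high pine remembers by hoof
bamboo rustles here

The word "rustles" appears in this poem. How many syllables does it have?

2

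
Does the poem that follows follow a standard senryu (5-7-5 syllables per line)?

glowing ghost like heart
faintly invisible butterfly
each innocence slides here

No

Line 1: "glowing ghost like heart": 2+1+1+1 = 5 ✓
Line 2: "faintly invisible butterfly": 2+4+3 = 9 (expected 7)
Line 3: "each innocence slides here": 1+3+1+1 = 6 (expected 5)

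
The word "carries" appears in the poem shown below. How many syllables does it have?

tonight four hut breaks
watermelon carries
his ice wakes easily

2

"carries" has 2 syllables.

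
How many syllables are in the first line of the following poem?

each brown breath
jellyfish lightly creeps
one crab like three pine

3

The first line: each (1), brown (1), breath (1) → 3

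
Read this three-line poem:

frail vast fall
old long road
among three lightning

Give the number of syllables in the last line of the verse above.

5

The last line: among(2) + three(1) + lightning(2) = 5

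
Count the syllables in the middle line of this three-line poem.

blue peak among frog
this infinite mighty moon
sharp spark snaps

The middle line: this (1), infinite (3), mighty (2), moon (1) → 7

7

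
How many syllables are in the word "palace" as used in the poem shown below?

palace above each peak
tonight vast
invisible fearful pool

2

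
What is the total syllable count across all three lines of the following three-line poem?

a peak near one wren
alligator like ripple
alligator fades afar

Line 1: a(1) + peak(1) + near(1) + one(1) + wren(1) = 5
Line 2: alligator(4) + like(1) + ripple(2) = 7
Line 3: alligator(4) + fades(1) + afar(2) = 7
Total: 5 + 7 + 7 = 19

19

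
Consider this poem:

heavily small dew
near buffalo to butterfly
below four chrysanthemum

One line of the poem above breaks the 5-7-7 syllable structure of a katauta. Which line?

Line 2

Line 1: heavily (3), small (1), dew (1) → 5 ✓
Line 2: near (1), buffalo (3), to (1), butterfly (3) → 8 (expected 7)
Line 3: below (2), four (1), chrysanthemum (4) → 7 ✓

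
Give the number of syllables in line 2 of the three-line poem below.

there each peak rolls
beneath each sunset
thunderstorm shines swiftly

5

Line 2: "beneath each sunset": 2+1+2 = 5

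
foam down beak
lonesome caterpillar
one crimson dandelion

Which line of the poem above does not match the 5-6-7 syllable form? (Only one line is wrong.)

Line 1

Line 1: foam(1) + down(1) + beak(1) = 3 (expected 5)
Line 2: lonesome(2) + caterpillar(4) = 6 ✓
Line 3: one(1) + crimson(2) + dandelion(4) = 7 ✓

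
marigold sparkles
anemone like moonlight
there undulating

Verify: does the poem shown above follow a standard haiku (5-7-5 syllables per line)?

Yes

Line 1: marigold (3), sparkles (2) → 5 ✓
Line 2: anemone (4), like (1), moonlight (2) → 7 ✓
Line 3: there (1), undulating (4) → 5 ✓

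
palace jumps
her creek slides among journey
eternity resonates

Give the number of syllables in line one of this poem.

Line one: palace(2) + jumps(1) = 3

3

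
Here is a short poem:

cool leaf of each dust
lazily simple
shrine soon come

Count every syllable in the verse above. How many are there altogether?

Line 1: cool (1), leaf (1), of (1), each (1), dust (1) → 5
Line 2: lazily (3), simple (2) → 5
Line 3: shrine (1), soon (1), come (1) → 3
Total: 5 + 5 + 3 = 13

13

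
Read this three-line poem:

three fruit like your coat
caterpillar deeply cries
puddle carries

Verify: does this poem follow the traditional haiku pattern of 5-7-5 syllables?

No

Line 1: three (1), fruit (1), like (1), your (1), coat (1) → 5 ✓
Line 2: caterpillar (4), deeply (2), cries (1) → 7 ✓
Line 3: puddle (2), carries (2) → 4 (expected 5)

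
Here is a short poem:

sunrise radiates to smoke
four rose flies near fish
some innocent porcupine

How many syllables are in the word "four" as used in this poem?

"four" has 1 syllable.

1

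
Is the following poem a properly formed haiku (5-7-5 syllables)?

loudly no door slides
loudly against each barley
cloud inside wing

Line 1: loudly(2) + no(1) + door(1) + slides(1) = 5 ✓
Line 2: loudly(2) + against(2) + each(1) + barley(2) = 7 ✓
Line 3: cloud(1) + inside(2) + wing(1) = 4 (expected 5)

No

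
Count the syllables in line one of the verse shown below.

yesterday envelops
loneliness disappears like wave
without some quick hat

6

Line one: yesterday(3) + envelops(3) = 6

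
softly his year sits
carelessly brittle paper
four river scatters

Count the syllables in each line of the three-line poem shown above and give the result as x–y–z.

Line 1: softly(2) + his(1) + year(1) + sits(1) = 5
Line 2: carelessly(3) + brittle(2) + paper(2) = 7
Line 3: four(1) + river(2) + scatters(2) = 5

5–7–5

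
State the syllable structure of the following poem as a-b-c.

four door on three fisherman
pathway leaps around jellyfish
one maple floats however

Line 1: four (1), door (1), on (1), three (1), fisherman (3) → 7
Line 2: pathway (2), leaps (1), around (2), jellyfish (3) → 8
Line 3: one (1), maple (2), floats (1), however (3) → 7

7-8-7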